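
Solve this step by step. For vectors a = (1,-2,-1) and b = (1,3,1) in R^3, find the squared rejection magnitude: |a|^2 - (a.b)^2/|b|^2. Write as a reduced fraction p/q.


|a|^2 = 1^2 + (-2)^2 + (-1)^2 = 6
|b|^2 = 1^2 + 3^2 + 1^2 = 11
a . b = 1*1 + (-2)*3 + (-1)*1 = -6
(a.b)^2 = (-6)^2 = 36
|rej|^2 = 6 - 36/11
= (66 - 36)/11
= 30/11
In lowest terms: 30/11


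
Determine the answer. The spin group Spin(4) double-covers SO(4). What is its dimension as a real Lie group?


Spin(n) double-covers SO(n); both have Lie algebra so(n) of dimension n(n-1)/2.
n = 4
n(n-1) = 4 * 3 = 12
dim Spin(4) = 12/2 = 6


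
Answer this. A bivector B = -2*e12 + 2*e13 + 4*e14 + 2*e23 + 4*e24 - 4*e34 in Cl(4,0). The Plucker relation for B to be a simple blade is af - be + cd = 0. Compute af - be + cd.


Plucker relation: af - be + cd
a*f = (-2)*(-4) = 8
b*e = 2*4 = 8
c*d = 4*2 = 8
af - be + cd = 8 - 8 + 8
= 8


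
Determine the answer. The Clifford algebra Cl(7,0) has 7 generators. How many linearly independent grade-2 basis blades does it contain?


Number of grade-k basis blades in Cl(p,q) with n = p + q is C(n, k).
n = 7 + 0 = 7
C(7, 2) = 7! / (2! * 5!)
= 5040 / (2 * 120)
= 21


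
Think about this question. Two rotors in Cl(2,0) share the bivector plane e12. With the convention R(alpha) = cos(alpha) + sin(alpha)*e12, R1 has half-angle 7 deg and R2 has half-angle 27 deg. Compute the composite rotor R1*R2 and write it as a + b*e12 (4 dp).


Same-plane rotors commute and their half-angles add:
R1*R2 = cos(a1 + a2) + sin(a1 + a2)*e12.
a1 + a2 = 7 + 27 = 34 deg
cos(34 deg) = 0.8290
sin(34 deg) = 0.5592
R1*R2 = 0.8290 + 0.5592*e12


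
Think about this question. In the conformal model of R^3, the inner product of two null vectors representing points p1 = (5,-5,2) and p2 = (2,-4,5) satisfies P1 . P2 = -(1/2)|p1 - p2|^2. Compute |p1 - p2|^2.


p1 - p2 = (3, -1, -3)
|p1 - p2|^2 = 3^2 + (-1)^2 + (-3)^2
= 9 + 1 + 9
= 19


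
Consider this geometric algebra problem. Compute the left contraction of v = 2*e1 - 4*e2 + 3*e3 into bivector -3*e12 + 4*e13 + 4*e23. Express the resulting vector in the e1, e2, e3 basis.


Left contraction v _| B = <vB>_1 (grade-1 part of the geometric product vB).
Using e1_|e12 = e2, e2_|e12 = -e1, e1_|e13 = e3, e3_|e13 = -e1, e2_|e23 = e3, e3_|e23 = -e2:
e1 coeff: -v2*b12 - v3*b13 = -(-4)*(-3) - (3)*(4) = -24
e2 coeff: v1*b12 - v3*b23 = (2)*(-3) - (3)*(4) = -18
e3 coeff: v1*b13 + v2*b23 = (2)*(4) + (-4)*(4) = -8
v _| B = -24*e1 - 18*e2 - 8*e3


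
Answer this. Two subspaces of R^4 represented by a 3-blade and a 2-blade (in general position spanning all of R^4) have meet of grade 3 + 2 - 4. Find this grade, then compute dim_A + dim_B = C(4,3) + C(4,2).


Meet grade = grade(A) + grade(B) - n
= 3 + 2 - 4 = 1
C(4,3) = 4
C(4,2) = 6
dim_A + dim_B = 4 + 6 = 10


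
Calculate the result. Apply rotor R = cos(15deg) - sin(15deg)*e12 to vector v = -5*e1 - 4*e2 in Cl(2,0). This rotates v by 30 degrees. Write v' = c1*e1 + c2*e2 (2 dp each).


Rotor R = cos(15deg) - sin(15deg)*e12
Rotation angle theta = 2 * 15 = 30 degrees
v' = R*v*~R rotates v by theta.
cos(30deg) = 0.8660, sin(30deg) = 0.5000
v'_1 = -5*cos(30deg) - (-4)*sin(30deg)
= -5*0.8660 - (-4)*0.5000
= -2.33
v'_2 = -5*sin(30deg) + (-4)*cos(30deg)
= -5*0.5000 + (-4)*0.8660
= -5.96
v' = -2.33*e1 - 5.96*e2


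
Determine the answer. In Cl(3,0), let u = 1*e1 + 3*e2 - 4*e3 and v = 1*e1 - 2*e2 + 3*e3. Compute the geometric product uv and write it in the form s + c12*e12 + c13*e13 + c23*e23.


In Cl(3,0): e_i^2 = 1, e_ie_j = -e_je_i for i != j.
Scalar part = u . v = 1*1 + 3*(-2) + (-4)*3
= 1 + (-6) + (-12) = -17
e12 coeff = 1*(-2) - 3*1 = -2 - 3 = -5
e13 coeff = 1*3 - (-4)*1 = 3 - (-4) = 7
e23 coeff = 3*3 - (-4)*(-2) = 9 - 8 = 1
uv = -17 - 5*e12 + 7*e13 + 1*e23


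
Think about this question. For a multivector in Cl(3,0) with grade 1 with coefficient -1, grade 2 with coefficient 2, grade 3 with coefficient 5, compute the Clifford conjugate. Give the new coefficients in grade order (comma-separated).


Clifford conjugate sign for grade k: (-1)^(k(k+1)/2)
Grade 1: (-1)^(1*2/2) = (-1)^1 = -1, coeff -1 -> 1
Grade 2: (-1)^(2*3/2) = (-1)^3 = -1, coeff 2 -> -2
Grade 3: (-1)^(3*4/2) = (-1)^6 = 1, coeff 5 -> 5
Conjugated coefficients: 1, -2, 5


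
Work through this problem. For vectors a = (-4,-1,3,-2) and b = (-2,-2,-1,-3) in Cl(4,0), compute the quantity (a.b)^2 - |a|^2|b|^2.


a . b = (-4)*(-2) + (-1)*(-2) + 3*(-1) + (-2)*(-3)
= 8 + 2 + (-3) + 6 = 13
|a|^2 = (-4)^2 + (-1)^2 + 3^2 + (-2)^2 = 30
|b|^2 = (-2)^2 + (-2)^2 + (-1)^2 + (-3)^2 = 18
(a.b)^2 = 13^2 = 169
|a|^2 * |b|^2 = 30 * 18 = 540
Result = 169 - 540 = -371


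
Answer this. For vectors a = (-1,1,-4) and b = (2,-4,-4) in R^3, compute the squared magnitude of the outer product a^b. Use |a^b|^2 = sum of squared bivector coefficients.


a wedge b = (a1*b2 - a2*b1)*e12 + (a1*b3 - a3*b1)*e13 + (a2*b3 - a3*b2)*e23
e12 coeff: (-1)*(-4) - 1*2 = 4 - 2 = 2
e13 coeff: (-1)*(-4) - (-4)*2 = 4 - (-8) = 12
e23 coeff: 1*(-4) - (-4)*(-4) = -4 - 16 = -20
|a wedge b|^2 = 2^2 + 12^2 + (-20)^2
= 4 + 144 + 400
= 548


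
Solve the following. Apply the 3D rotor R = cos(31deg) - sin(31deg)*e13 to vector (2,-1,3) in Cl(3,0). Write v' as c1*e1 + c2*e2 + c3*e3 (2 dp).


Rotor R = cos(31deg) - sin(31deg)*e13
Rotation angle theta = 2 * 31 = 62 degrees in the e13 plane (e1 -> e3).
The component perpendicular to the plane (e2) is invariant: v'_2 = v2 = -1.00
cos(62deg) = 0.4695, sin(62deg) = 0.8829
v'_1 = v1*cos(theta) - v3*sin(theta) = 2*0.4695 - 3*0.8829 = -1.71
v'_3 = v1*sin(theta) + v3*cos(theta) = 2*0.8829 + 3*0.4695 = 3.17
v' = -1.71*e1 - 1.00*e2 + 3.17*e3


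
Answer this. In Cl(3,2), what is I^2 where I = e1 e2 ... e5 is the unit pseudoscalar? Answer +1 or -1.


The pseudoscalar I = e1...e_n (product of all n generators) of Cl(p,q) satisfies I^2 = (-1)^(q + n(n-1)/2).
p = 3, q = 2, n = p + q = 5
n(n-1)/2 = 5 * 4 / 2 = 10
Exponent = q + n(n-1)/2 = 2 + 10 = 12
I^2 = (-1)^12 = +1


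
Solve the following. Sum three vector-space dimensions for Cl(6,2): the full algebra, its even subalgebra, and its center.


n = 6 + 2 = 8
Total dim = 2^8 = 256
Even subalgebra dim = 2^7 = 128
n is even, so center dim = 1
Sum = 256 + 128 + 1 = 385


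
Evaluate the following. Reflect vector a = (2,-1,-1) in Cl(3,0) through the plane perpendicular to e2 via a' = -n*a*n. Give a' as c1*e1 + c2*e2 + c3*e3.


Reflection formula: a' = -n*a*n, with n = e2 (unit vector, n^2 = 1).
For reflection through hyperplane perp to e2:
The component along e2 flips sign, others stay.
a = (2, -1, -1)
a' = (2, 1, -1)
a' = 2*e1 + 1*e2 - 1*e3


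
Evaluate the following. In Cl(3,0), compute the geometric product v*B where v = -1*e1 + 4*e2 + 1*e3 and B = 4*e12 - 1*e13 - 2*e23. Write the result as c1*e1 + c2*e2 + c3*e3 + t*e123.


vB has grade-1 (vector) and grade-3 (trivector) parts: vB = (v _| B) + (v ^ B).
Vector part <vB>_1:
  e1: -v2*b12 - v3*b13 = -(4)*(4) - (1)*(-1) = -15
  e2: v1*b12 - v3*b23 = (-1)*(4) - (1)*(-2) = -2
  e3: v1*b13 + v2*b23 = (-1)*(-1) + (4)*(-2) = -7
Trivector part <vB>_3:
  e123: v1*b23 - v2*b13 + v3*b12 = (-1)*(-2) - (4)*(-1) + (1)*(4) = 10
vB = -15*e1 - 2*e2 - 7*e3 + 10*e123


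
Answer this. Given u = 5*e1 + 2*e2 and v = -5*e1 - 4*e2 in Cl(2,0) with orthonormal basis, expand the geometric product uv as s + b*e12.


Expand: (5*e1 + 2*e2)(-5*e1 - 4*e2)
= 5*(-5)*e1e1 + 5*(-4)*e1e2 + 2*(-5)*e2e1 + 2*(-4)*e2e2
Using e1^2 = e2^2 = 1, e2e1 = -e1e2:
Scalar part s = 5*(-5) + 2*(-4) = -25 + (-8) = -33
Bivector part b = 5*(-4) - 2*(-5) = -20 - (-10) = -10
uv = -33 - 10*e12


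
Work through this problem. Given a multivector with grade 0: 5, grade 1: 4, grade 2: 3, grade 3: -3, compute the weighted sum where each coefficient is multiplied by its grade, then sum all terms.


Grade-weighted sum = sum of grade_k * coefficient_k
0*5 = 0
1*4 = 4
2*3 = 6
3*(-3) = -9
Total = 0 + 4 + 6 + (-9) = 1


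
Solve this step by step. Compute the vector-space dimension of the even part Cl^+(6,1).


Even subalgebra dimension = 2^(n-1)
n = 6 + 1 = 7
2^(7 - 1) = 2^6 = 64
Verification: sum of C(7,k) for even k = 1 + 21 + 35 + 7 = 64
Result = 64


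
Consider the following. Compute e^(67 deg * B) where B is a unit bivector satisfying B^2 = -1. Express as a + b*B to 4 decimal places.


For a unit bivector B with B^2 = -1, the exponential series gives
e^(theta*B) = cos(theta) + sin(theta)*B (the GA analogue of Euler's formula).
theta = 67 degrees = 1.169371 rad
cos(67 deg) = 0.3907
sin(67 deg) = 0.9205
exp(theta*B) = 0.3907 + 0.9205*B


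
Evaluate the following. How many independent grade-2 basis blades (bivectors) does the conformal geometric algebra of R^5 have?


The conformal model of R^5 uses Cl(6,1) with m = 5 + 2 = 7 generators.
Number of grade-2 blades = C(m, 2) = C(7, 2)
= 7*6/2 = 21


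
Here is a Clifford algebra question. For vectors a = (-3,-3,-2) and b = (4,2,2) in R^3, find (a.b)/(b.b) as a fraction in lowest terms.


Projection coefficient = (a . b) / (b . b)
a . b = (-3)*4 + (-3)*2 + (-2)*2
= -12 + (-6) + (-4) = -22
b . b = 4^2 + 2^2 + 2^2
= 16 + 4 + 4 = 24
Coefficient = -22/24
In lowest terms: -11/12


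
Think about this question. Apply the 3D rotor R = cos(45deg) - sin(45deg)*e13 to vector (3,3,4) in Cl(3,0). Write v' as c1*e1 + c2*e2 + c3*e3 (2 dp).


Rotor R = cos(45deg) - sin(45deg)*e13
Rotation angle theta = 2 * 45 = 90 degrees in the e13 plane (e1 -> e3).
The component perpendicular to the plane (e2) is invariant: v'_2 = v2 = 3.00
cos(90deg) = 0.0000, sin(90deg) = 1.0000
v'_1 = v1*cos(theta) - v3*sin(theta) = 3*0.0000 - 4*1.0000 = -4.00
v'_3 = v1*sin(theta) + v3*cos(theta) = 3*1.0000 + 4*0.0000 = 3.00
v' = -4.00*e1 + 3.00*e2 + 3.00*e3


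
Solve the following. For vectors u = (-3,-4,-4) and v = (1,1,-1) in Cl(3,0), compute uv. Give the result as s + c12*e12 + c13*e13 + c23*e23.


In Cl(3,0): e_i^2 = 1, e_ie_j = -e_je_i for i != j.
Scalar part = u . v = (-3)*1 + (-4)*1 + (-4)*(-1)
= -3 + (-4) + 4 = -3
e12 coeff = (-3)*1 - (-4)*1 = -3 - (-4) = 1
e13 coeff = (-3)*(-1) - (-4)*1 = 3 - (-4) = 7
e23 coeff = (-4)*(-1) - (-4)*1 = 4 - (-4) = 8
uv = -3 + 1*e12 + 7*e13 + 8*e23


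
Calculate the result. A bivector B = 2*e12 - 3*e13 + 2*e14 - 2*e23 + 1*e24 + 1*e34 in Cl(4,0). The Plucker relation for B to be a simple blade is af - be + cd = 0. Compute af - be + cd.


Plucker relation: af - be + cd
a*f = 2*1 = 2
b*e = (-3)*1 = -3
c*d = 2*(-2) = -4
af - be + cd = 2 - (-3) + (-4)
= 1


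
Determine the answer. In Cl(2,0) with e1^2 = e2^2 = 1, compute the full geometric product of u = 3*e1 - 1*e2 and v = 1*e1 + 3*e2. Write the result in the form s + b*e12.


Expand: (3*e1 - 1*e2)(1*e1 + 3*e2)
= 3*1*e1e1 + 3*3*e1e2 + (-1)*1*e2e1 + (-1)*3*e2e2
Using e1^2 = e2^2 = 1, e2e1 = -e1e2:
Scalar part s = 3*1 + (-1)*3 = 3 + (-3) = 0
Bivector part b = 3*3 - (-1)*1 = 9 - (-1) = 10
uv = 0 + 10*e12


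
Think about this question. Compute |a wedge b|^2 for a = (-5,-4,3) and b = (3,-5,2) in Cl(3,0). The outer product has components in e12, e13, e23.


a wedge b = (a1*b2 - a2*b1)*e12 + (a1*b3 - a3*b1)*e13 + (a2*b3 - a3*b2)*e23
e12 coeff: (-5)*(-5) - (-4)*3 = 25 - (-12) = 37
e13 coeff: (-5)*2 - 3*3 = -10 - 9 = -19
e23 coeff: (-4)*2 - 3*(-5) = -8 - (-15) = 7
|a wedge b|^2 = 37^2 + (-19)^2 + 7^2
= 1369 + 361 + 49
= 1779


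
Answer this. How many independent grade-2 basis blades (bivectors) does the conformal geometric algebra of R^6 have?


The conformal model of R^6 uses Cl(7,1) with m = 6 + 2 = 8 generators.
Number of grade-2 blades = C(m, 2) = C(8, 2)
= 8*7/2 = 28


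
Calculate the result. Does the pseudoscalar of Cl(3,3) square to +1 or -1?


The pseudoscalar I = e1...e_n (product of all n generators) of Cl(p,q) satisfies I^2 = (-1)^(q + n(n-1)/2).
p = 3, q = 3, n = p + q = 6
n(n-1)/2 = 6 * 5 / 2 = 15
Exponent = q + n(n-1)/2 = 3 + 15 = 18
I^2 = (-1)^18 = +1


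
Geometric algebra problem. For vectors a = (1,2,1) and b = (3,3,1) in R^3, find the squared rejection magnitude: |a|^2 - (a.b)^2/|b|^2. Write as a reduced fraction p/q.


|a|^2 = 1^2 + 2^2 + 1^2 = 6
|b|^2 = 3^2 + 3^2 + 1^2 = 19
a . b = 1*3 + 2*3 + 1*1 = 10
(a.b)^2 = 10^2 = 100
|rej|^2 = 6 - 100/19
= (114 - 100)/19
= 14/19
In lowest terms: 14/19


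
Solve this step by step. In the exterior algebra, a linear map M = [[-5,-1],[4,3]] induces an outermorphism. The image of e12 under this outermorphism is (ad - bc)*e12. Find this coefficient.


The outermorphism of a linear map f sends e1^e2 to f(e1)^f(e2).
f(e1) = -5*e1 + 4*e2
f(e2) = -1*e1 + 3*e2
f(e1) ^ f(e2) = (-5*e1 + 4*e2) ^ (-1*e1 + 3*e2)
= (-5)*3*e12 + 4*(-1)*e21
= (-15 - (-4))*e12
= -11*e12
Coefficient = -11


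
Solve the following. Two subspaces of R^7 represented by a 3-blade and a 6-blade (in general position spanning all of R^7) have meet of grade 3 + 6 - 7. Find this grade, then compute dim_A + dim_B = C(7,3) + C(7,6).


Meet grade = grade(A) + grade(B) - n
= 3 + 6 - 7 = 2
C(7,3) = 35
C(7,6) = 7
dim_A + dim_B = 35 + 7 = 42


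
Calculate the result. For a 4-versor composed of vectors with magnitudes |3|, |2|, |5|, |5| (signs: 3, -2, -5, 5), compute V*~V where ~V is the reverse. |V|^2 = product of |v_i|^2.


Each vector v_i has |v_i|^2 = s_i^2
Squared scales: 3^2 = 9, (-2)^2 = 4, (-5)^2 = 25, 5^2 = 25
|V|^2 = 9 * 4 * 25 * 25
= 22500


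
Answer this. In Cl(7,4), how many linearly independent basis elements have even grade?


Even subalgebra dimension = 2^(n-1)
n = 7 + 4 = 11
2^(11 - 1) = 2^10 = 1024
Verification: sum of C(11,k) for even k = 1 + 55 + 330 + 462 + 165 + 11 = 1024
Result = 1024


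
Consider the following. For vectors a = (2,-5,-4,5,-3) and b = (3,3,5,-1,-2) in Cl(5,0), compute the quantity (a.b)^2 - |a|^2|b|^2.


a . b = 2*3 + (-5)*3 + (-4)*5 + 5*(-1) + (-3)*(-2)
= 6 + (-15) + (-20) + (-5) + 6 = -28
|a|^2 = 2^2 + (-5)^2 + (-4)^2 + 5^2 + (-3)^2 = 79
|b|^2 = 3^2 + 3^2 + 5^2 + (-1)^2 + (-2)^2 = 48
(a.b)^2 = (-28)^2 = 784
|a|^2 * |b|^2 = 79 * 48 = 3792
Result = 784 - 3792 = -3008


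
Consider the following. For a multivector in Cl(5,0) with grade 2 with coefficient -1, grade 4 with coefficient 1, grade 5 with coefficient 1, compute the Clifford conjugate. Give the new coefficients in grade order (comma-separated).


Clifford conjugate sign for grade k: (-1)^(k(k+1)/2)
Grade 2: (-1)^(2*3/2) = (-1)^3 = -1, coeff -1 -> 1
Grade 4: (-1)^(4*5/2) = (-1)^10 = 1, coeff 1 -> 1
Grade 5: (-1)^(5*6/2) = (-1)^15 = -1, coeff 1 -> -1
Conjugated coefficients: 1, 1, -1


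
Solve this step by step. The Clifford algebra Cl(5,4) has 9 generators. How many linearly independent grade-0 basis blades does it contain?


Number of grade-k basis blades in Cl(p,q) with n = p + q is C(n, k).
n = 5 + 4 = 9
C(9, 0) = 9! / (0! * 9!)
= 362880 / (1 * 362880)
= 1


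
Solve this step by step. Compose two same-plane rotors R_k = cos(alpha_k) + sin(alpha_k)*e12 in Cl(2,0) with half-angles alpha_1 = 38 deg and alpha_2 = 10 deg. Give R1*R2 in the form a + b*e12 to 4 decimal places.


Same-plane rotors commute and their half-angles add:
R1*R2 = cos(a1 + a2) + sin(a1 + a2)*e12.
a1 + a2 = 38 + 10 = 48 deg
cos(48 deg) = 0.6691
sin(48 deg) = 0.7431
R1*R2 = 0.6691 + 0.7431*e12


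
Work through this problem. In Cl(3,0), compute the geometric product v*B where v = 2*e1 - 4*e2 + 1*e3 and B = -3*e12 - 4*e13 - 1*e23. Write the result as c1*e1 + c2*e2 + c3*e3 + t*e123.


vB has grade-1 (vector) and grade-3 (trivector) parts: vB = (v _| B) + (v ^ B).
Vector part <vB>_1:
  e1: -v2*b12 - v3*b13 = -(-4)*(-3) - (1)*(-4) = -8
  e2: v1*b12 - v3*b23 = (2)*(-3) - (1)*(-1) = -5
  e3: v1*b13 + v2*b23 = (2)*(-4) + (-4)*(-1) = -4
Trivector part <vB>_3:
  e123: v1*b23 - v2*b13 + v3*b12 = (2)*(-1) - (-4)*(-4) + (1)*(-3) = -21
vB = -8*e1 - 5*e2 - 4*e3 - 21*e123


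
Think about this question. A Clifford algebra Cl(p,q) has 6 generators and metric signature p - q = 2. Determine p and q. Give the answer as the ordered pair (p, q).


We need p + q = 6 and p - q = 2.
Adding: 2p = 6 + 2 = 8, so p = 4.
Then q = 6 - 4 = 2.
(p, q) = (4, 2)


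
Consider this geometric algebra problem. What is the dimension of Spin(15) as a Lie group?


Spin(n) double-covers SO(n); both have Lie algebra so(n) of dimension n(n-1)/2.
n = 15
n(n-1) = 15 * 14 = 210
dim Spin(15) = 210/2 = 105


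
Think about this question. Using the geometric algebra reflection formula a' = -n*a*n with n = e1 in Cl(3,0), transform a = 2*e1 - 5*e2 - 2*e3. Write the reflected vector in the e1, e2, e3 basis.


Reflection formula: a' = -n*a*n, with n = e1 (unit vector, n^2 = 1).
For reflection through hyperplane perp to e1:
The component along e1 flips sign, others stay.
a = (2, -5, -2)
a' = (-2, -5, -2)
a' = -2*e1 - 5*e2 - 2*e3


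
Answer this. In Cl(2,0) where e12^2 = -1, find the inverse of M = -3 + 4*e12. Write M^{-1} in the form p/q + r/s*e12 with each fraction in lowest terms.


M = -3 + 4*e12, where e12^2 = -1.
Since M commutes with its reverse ~M = a - b*e12, M * ~M = a^2 - b^2*e12^2 = a^2 + b^2.
So M^{-1} = ~M / (a^2 + b^2) = (a - b*e12)/(a^2 + b^2).
a^2 + b^2 = 9 + 16 = 25
Scalar part = -3/25 = -3/25
Bivector coeff = -4/25 = -4/25
M^{-1} = -3/25 - 4/25*e12


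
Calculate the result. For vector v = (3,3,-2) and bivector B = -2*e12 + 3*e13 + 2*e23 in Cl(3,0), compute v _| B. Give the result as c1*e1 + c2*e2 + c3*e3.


Left contraction v _| B = <vB>_1 (grade-1 part of the geometric product vB).
Using e1_|e12 = e2, e2_|e12 = -e1, e1_|e13 = e3, e3_|e13 = -e1, e2_|e23 = e3, e3_|e23 = -e2:
e1 coeff: -v2*b12 - v3*b13 = -(3)*(-2) - (-2)*(3) = 12
e2 coeff: v1*b12 - v3*b23 = (3)*(-2) - (-2)*(2) = -2
e3 coeff: v1*b13 + v2*b23 = (3)*(3) + (3)*(2) = 15
v _| B = 12*e1 - 2*e2 + 15*e3


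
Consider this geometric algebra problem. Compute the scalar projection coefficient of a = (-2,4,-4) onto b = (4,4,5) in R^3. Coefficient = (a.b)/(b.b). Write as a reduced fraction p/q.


Projection coefficient = (a . b) / (b . b)
a . b = (-2)*4 + 4*4 + (-4)*5
= -8 + 16 + (-20) = -12
b . b = 4^2 + 4^2 + 5^2
= 16 + 16 + 25 = 57
Coefficient = -12/57
In lowest terms: -4/19


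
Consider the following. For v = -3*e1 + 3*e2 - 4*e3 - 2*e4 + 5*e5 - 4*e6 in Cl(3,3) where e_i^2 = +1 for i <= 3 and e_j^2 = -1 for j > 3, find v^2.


v^2 = sum of c_i^2 * e_i^2
Positive signature terms (e_i^2 = +1): (-3)^2 + 3^2 + (-4)^2 = 34
Negative signature terms (e_j^2 = -1): (-2)^2 + 5^2 + (-4)^2 = 45
v^2 = 34 - 45 = -11


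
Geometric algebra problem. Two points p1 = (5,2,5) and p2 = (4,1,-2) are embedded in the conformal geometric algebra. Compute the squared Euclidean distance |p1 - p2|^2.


p1 - p2 = (1, 1, 7)
|p1 - p2|^2 = 1^2 + 1^2 + 7^2
= 1 + 1 + 49
= 51


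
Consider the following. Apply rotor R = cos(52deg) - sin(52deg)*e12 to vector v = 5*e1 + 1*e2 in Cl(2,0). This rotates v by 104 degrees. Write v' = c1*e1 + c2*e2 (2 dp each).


Rotor R = cos(52deg) - sin(52deg)*e12
Rotation angle theta = 2 * 52 = 104 degrees
v' = R*v*~R rotates v by theta.
cos(104deg) = -0.2419, sin(104deg) = 0.9703
v'_1 = 5*cos(104deg) - 1*sin(104deg)
= 5*(-0.2419) - 1*0.9703
= -2.18
v'_2 = 5*sin(104deg) + 1*cos(104deg)
= 5*0.9703 + 1*(-0.2419)
= 4.61
v' = -2.18*e1 + 4.61*e2


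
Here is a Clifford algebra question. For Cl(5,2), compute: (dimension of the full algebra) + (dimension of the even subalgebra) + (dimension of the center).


n = 5 + 2 = 7
Total dim = 2^7 = 128
Even subalgebra dim = 2^6 = 64
n is odd, so center dim = 2
Sum = 128 + 64 + 2 = 194


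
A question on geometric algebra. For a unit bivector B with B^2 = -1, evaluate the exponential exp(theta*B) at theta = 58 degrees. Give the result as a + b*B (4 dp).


For a unit bivector B with B^2 = -1, the exponential series gives
e^(theta*B) = cos(theta) + sin(theta)*B (the GA analogue of Euler's formula).
theta = 58 degrees = 1.012291 rad
cos(58 deg) = 0.5299
sin(58 deg) = 0.8480
exp(theta*B) = 0.5299 + 0.8480*B


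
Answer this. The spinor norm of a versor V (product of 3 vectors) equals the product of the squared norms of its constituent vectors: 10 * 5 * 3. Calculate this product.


Spinor norm N(V) = |v1|^2 * |v2|^2 * ... * |v3|^2
= 10 * 5 * 3
Running product: 10, 50, 150
N(V) = 150


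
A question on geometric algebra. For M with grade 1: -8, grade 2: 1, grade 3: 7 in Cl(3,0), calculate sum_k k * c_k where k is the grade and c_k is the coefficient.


Grade-weighted sum = sum of grade_k * coefficient_k
1*(-8) = -8
2*1 = 2
3*7 = 21
Total = -8 + 2 + 21 = 15


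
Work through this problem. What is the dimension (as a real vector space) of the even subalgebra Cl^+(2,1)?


Even subalgebra dimension = 2^(n-1)
n = 2 + 1 = 3
2^(3 - 1) = 2^2 = 4
Verification: sum of C(3,k) for even k = 1 + 3 = 4
Result = 4


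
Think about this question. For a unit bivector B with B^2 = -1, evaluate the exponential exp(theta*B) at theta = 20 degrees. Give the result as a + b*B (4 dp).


For a unit bivector B with B^2 = -1, the exponential series gives
e^(theta*B) = cos(theta) + sin(theta)*B (the GA analogue of Euler's formula).
theta = 20 degrees = 0.349066 rad
cos(20 deg) = 0.9397
sin(20 deg) = 0.3420
exp(theta*B) = 0.9397 + 0.3420*B


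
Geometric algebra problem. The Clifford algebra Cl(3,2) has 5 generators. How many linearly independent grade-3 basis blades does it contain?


Number of grade-k basis blades in Cl(p,q) with n = p + q is C(n, k).
n = 3 + 2 = 5
C(5, 3) = 5! / (3! * 2!)
= 120 / (6 * 2)
= 10


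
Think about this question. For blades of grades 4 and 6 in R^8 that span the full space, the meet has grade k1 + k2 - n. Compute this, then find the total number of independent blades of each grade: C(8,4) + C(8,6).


Meet grade = grade(A) + grade(B) - n
= 4 + 6 - 8 = 2
C(8,4) = 70
C(8,6) = 28
dim_A + dim_B = 70 + 28 = 98


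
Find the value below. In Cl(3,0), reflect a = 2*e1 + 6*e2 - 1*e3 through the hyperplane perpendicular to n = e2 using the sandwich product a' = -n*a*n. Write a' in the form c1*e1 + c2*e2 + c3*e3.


Reflection formula: a' = -n*a*n, with n = e2 (unit vector, n^2 = 1).
For reflection through hyperplane perp to e2:
The component along e2 flips sign, others stay.
a = (2, 6, -1)
a' = (2, -6, -1)
a' = 2*e1 - 6*e2 - 1*e3


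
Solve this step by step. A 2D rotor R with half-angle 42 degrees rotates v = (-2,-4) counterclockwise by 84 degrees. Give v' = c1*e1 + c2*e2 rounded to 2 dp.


Rotor R = cos(42deg) - sin(42deg)*e12
Rotation angle theta = 2 * 42 = 84 degrees
v' = R*v*~R rotates v by theta.
cos(84deg) = 0.1045, sin(84deg) = 0.9945
v'_1 = -2*cos(84deg) - (-4)*sin(84deg)
= -2*0.1045 - (-4)*0.9945
= 3.77
v'_2 = -2*sin(84deg) + (-4)*cos(84deg)
= -2*0.9945 + (-4)*0.1045
= -2.41
v' = 3.77*e1 - 2.41*e2


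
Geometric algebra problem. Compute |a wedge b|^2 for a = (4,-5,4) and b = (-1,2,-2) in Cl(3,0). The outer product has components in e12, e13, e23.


a wedge b = (a1*b2 - a2*b1)*e12 + (a1*b3 - a3*b1)*e13 + (a2*b3 - a3*b2)*e23
e12 coeff: 4*2 - (-5)*(-1) = 8 - 5 = 3
e13 coeff: 4*(-2) - 4*(-1) = -8 - (-4) = -4
e23 coeff: (-5)*(-2) - 4*2 = 10 - 8 = 2
|a wedge b|^2 = 3^2 + (-4)^2 + 2^2
= 9 + 16 + 4
= 29


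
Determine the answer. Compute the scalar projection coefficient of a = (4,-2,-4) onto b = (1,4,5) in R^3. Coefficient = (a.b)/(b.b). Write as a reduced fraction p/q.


Projection coefficient = (a . b) / (b . b)
a . b = 4*1 + (-2)*4 + (-4)*5
= 4 + (-8) + (-20) = -24
b . b = 1^2 + 4^2 + 5^2
= 1 + 16 + 25 = 42
Coefficient = -24/42
In lowest terms: -4/7


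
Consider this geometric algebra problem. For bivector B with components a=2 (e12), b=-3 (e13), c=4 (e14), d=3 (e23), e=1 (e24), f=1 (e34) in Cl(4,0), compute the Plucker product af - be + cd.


Plucker relation: af - be + cd
a*f = 2*1 = 2
b*e = (-3)*1 = -3
c*d = 4*3 = 12
af - be + cd = 2 - (-3) + 12
= 17


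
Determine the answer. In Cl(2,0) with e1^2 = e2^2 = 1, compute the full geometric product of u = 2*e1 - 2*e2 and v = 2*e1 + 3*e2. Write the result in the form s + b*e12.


Expand: (2*e1 - 2*e2)(2*e1 + 3*e2)
= 2*2*e1e1 + 2*3*e1e2 + (-2)*2*e2e1 + (-2)*3*e2e2
Using e1^2 = e2^2 = 1, e2e1 = -e1e2:
Scalar part s = 2*2 + (-2)*3 = 4 + (-6) = -2
Bivector part b = 2*3 - (-2)*2 = 6 - (-4) = 10
uv = -2 + 10*e12


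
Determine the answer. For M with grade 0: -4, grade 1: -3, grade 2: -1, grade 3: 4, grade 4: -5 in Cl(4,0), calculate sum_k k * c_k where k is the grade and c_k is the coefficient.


Grade-weighted sum = sum of grade_k * coefficient_k
0*(-4) = 0
1*(-3) = -3
2*(-1) = -2
3*4 = 12
4*(-5) = -20
Total = 0 + (-3) + (-2) + 12 + (-20) = -13


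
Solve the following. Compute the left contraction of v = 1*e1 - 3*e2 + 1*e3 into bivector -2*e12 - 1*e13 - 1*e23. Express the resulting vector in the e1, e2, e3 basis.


Left contraction v _| B = <vB>_1 (grade-1 part of the geometric product vB).
Using e1_|e12 = e2, e2_|e12 = -e1, e1_|e13 = e3, e3_|e13 = -e1, e2_|e23 = e3, e3_|e23 = -e2:
e1 coeff: -v2*b12 - v3*b13 = -(-3)*(-2) - (1)*(-1) = -5
e2 coeff: v1*b12 - v3*b23 = (1)*(-2) - (1)*(-1) = -1
e3 coeff: v1*b13 + v2*b23 = (1)*(-1) + (-3)*(-1) = 2
v _| B = -5*e1 - 1*e2 + 2*e3


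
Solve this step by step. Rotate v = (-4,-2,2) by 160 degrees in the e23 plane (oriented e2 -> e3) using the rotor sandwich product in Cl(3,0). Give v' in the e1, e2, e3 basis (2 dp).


Rotor R = cos(80deg) - sin(80deg)*e23
Rotation angle theta = 2 * 80 = 160 degrees in the e23 plane (e2 -> e3).
The component perpendicular to the plane (e1) is invariant: v'_1 = v1 = -4.00
cos(160deg) = -0.9397, sin(160deg) = 0.3420
v'_2 = v2*cos(theta) - v3*sin(theta) = -2*(-0.9397) - 2*0.3420 = 1.20
v'_3 = v2*sin(theta) + v3*cos(theta) = -2*0.3420 + 2*(-0.9397) = -2.56
v' = -4.00*e1 + 1.20*e2 - 2.56*e3


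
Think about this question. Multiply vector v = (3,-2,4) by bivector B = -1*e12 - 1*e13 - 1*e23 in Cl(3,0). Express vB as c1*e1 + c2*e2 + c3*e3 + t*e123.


vB has grade-1 (vector) and grade-3 (trivector) parts: vB = (v _| B) + (v ^ B).
Vector part <vB>_1:
  e1: -v2*b12 - v3*b13 = -(-2)*(-1) - (4)*(-1) = 2
  e2: v1*b12 - v3*b23 = (3)*(-1) - (4)*(-1) = 1
  e3: v1*b13 + v2*b23 = (3)*(-1) + (-2)*(-1) = -1
Trivector part <vB>_3:
  e123: v1*b23 - v2*b13 + v3*b12 = (3)*(-1) - (-2)*(-1) + (4)*(-1) = -9
vB = 2*e1 + 1*e2 - 1*e3 - 9*e123


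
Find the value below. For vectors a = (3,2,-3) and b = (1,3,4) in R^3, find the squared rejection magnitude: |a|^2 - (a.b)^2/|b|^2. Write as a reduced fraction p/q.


|a|^2 = 3^2 + 2^2 + (-3)^2 = 22
|b|^2 = 1^2 + 3^2 + 4^2 = 26
a . b = 3*1 + 2*3 + (-3)*4 = -3
(a.b)^2 = (-3)^2 = 9
|rej|^2 = 22 - 9/26
= (572 - 9)/26
= 563/26
In lowest terms: 563/26


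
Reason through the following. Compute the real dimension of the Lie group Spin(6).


Spin(n) double-covers SO(n); both have Lie algebra so(n) of dimension n(n-1)/2.
n = 6
n(n-1) = 6 * 5 = 30
dim Spin(6) = 30/2 = 15


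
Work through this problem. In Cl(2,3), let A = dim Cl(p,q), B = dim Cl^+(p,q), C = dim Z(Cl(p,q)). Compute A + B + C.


n = 2 + 3 = 5
Total dim = 2^5 = 32
Even subalgebra dim = 2^4 = 16
n is odd, so center dim = 2
Sum = 32 + 16 + 2 = 50


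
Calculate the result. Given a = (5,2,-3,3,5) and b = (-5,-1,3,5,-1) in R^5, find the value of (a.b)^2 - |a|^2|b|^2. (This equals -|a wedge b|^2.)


a . b = 5*(-5) + 2*(-1) + (-3)*3 + 3*5 + 5*(-1)
= -25 + (-2) + (-9) + 15 + (-5) = -26
|a|^2 = 5^2 + 2^2 + (-3)^2 + 3^2 + 5^2 = 72
|b|^2 = (-5)^2 + (-1)^2 + 3^2 + 5^2 + (-1)^2 = 61
(a.b)^2 = (-26)^2 = 676
|a|^2 * |b|^2 = 72 * 61 = 4392
Result = 676 - 4392 = -3716


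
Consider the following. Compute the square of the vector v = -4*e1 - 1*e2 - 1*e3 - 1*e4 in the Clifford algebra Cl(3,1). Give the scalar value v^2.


v^2 = sum of c_i^2 * e_i^2
Positive signature terms (e_i^2 = +1): (-4)^2 + (-1)^2 + (-1)^2 = 18
Negative signature terms (e_j^2 = -1): (-1)^2 = 1
v^2 = 18 - 1 = 17


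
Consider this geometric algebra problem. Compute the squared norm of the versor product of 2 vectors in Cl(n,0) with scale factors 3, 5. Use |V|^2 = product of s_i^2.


Each vector v_i has |v_i|^2 = s_i^2
Squared scales: 3^2 = 9, 5^2 = 25
|V|^2 = 9 * 25
= 225


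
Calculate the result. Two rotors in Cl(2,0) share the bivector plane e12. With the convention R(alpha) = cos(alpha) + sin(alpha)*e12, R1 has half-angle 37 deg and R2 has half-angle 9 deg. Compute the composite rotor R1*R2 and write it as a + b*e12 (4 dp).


Same-plane rotors commute and their half-angles add:
R1*R2 = cos(a1 + a2) + sin(a1 + a2)*e12.
a1 + a2 = 37 + 9 = 46 deg
cos(46 deg) = 0.6947
sin(46 deg) = 0.7193
R1*R2 = 0.6947 + 0.7193*e12


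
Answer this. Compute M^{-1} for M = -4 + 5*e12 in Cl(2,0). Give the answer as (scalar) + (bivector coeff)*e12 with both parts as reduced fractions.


M = -4 + 5*e12, where e12^2 = -1.
Since M commutes with its reverse ~M = a - b*e12, M * ~M = a^2 - b^2*e12^2 = a^2 + b^2.
So M^{-1} = ~M / (a^2 + b^2) = (a - b*e12)/(a^2 + b^2).
a^2 + b^2 = 16 + 25 = 41
Scalar part = -4/41 = -4/41
Bivector coeff = -5/41 = -5/41
M^{-1} = -4/41 - 5/41*e12


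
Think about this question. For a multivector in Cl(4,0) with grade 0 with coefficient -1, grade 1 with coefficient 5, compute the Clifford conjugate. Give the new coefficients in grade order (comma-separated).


Clifford conjugate sign for grade k: (-1)^(k(k+1)/2)
Grade 0: (-1)^(0*1/2) = (-1)^0 = 1, coeff -1 -> -1
Grade 1: (-1)^(1*2/2) = (-1)^1 = -1, coeff 5 -> -5
Conjugated coefficients: -1, -5


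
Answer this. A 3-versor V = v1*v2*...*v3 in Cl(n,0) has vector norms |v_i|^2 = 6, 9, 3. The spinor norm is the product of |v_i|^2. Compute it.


Spinor norm N(V) = |v1|^2 * |v2|^2 * ... * |v3|^2
= 6 * 9 * 3
Running product: 6, 54, 162
N(V) = 162


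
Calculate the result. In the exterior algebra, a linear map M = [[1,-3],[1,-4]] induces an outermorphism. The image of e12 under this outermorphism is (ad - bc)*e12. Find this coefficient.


The outermorphism of a linear map f sends e1^e2 to f(e1)^f(e2).
f(e1) = 1*e1 + 1*e2
f(e2) = -3*e1 - 4*e2
f(e1) ^ f(e2) = (1*e1 + 1*e2) ^ (-3*e1 - 4*e2)
= 1*(-4)*e12 + 1*(-3)*e21
= (-4 - (-3))*e12
= -1*e12
Coefficient = -1


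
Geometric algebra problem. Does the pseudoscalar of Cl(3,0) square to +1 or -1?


The pseudoscalar I = e1...e_n (product of all n generators) of Cl(p,q) satisfies I^2 = (-1)^(q + n(n-1)/2).
p = 3, q = 0, n = p + q = 3
n(n-1)/2 = 3 * 2 / 2 = 3
Exponent = q + n(n-1)/2 = 0 + 3 = 3
I^2 = (-1)^3 = -1


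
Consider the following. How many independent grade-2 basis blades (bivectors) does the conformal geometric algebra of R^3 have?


The conformal model of R^3 uses Cl(4,1) with m = 3 + 2 = 5 generators.
Number of grade-2 blades = C(m, 2) = C(5, 2)
= 5*4/2 = 10


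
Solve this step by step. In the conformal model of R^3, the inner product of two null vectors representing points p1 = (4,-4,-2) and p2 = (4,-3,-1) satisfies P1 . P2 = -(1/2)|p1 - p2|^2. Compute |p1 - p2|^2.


p1 - p2 = (0, -1, -1)
|p1 - p2|^2 = 0^2 + (-1)^2 + (-1)^2
= 0 + 1 + 1
= 2


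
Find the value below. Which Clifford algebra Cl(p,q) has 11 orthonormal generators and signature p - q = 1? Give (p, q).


We need p + q = 11 and p - q = 1.
Adding: 2p = 11 + 1 = 12, so p = 6.
Then q = 11 - 6 = 5.
(p, q) = (6, 5)


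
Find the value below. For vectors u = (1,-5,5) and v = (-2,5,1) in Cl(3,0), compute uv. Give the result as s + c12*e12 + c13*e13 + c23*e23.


In Cl(3,0): e_i^2 = 1, e_ie_j = -e_je_i for i != j.
Scalar part = u . v = 1*(-2) + (-5)*5 + 5*1
= -2 + (-25) + 5 = -22
e12 coeff = 1*5 - (-5)*(-2) = 5 - 10 = -5
e13 coeff = 1*1 - 5*(-2) = 1 - (-10) = 11
e23 coeff = (-5)*1 - 5*5 = -5 - 25 = -30
uv = -22 - 5*e12 + 11*e13 - 30*e23


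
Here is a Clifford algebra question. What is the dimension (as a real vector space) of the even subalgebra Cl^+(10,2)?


Even subalgebra dimension = 2^(n-1)
n = 10 + 2 = 12
2^(12 - 1) = 2^11 = 2048
Verification: sum of C(12,k) for even k = 1 + 66 + 495 + 924 + 495 + 66 + 1 = 2048
Result = 2048


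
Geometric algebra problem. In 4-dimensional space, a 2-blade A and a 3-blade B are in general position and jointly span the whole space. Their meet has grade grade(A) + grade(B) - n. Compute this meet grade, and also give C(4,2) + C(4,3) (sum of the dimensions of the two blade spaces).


Meet grade = grade(A) + grade(B) - n
= 2 + 3 - 4 = 1
C(4,2) = 6
C(4,3) = 4
dim_A + dim_B = 6 + 4 = 10


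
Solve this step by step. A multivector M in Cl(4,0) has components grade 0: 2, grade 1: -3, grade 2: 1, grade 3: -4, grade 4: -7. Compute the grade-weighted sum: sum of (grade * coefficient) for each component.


Grade-weighted sum = sum of grade_k * coefficient_k
0*2 = 0
1*(-3) = -3
2*1 = 2
3*(-4) = -12
4*(-7) = -28
Total = 0 + (-3) + 2 + (-12) + (-28) = -41


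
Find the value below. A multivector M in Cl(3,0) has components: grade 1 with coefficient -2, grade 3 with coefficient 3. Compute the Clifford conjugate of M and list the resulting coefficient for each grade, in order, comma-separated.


Clifford conjugate sign for grade k: (-1)^(k(k+1)/2)
Grade 1: (-1)^(1*2/2) = (-1)^1 = -1, coeff -2 -> 2
Grade 3: (-1)^(3*4/2) = (-1)^6 = 1, coeff 3 -> 3
Conjugated coefficients: 2, 3


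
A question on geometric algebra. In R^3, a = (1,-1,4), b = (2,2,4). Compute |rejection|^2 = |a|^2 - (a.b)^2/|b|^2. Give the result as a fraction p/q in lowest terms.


|a|^2 = 1^2 + (-1)^2 + 4^2 = 18
|b|^2 = 2^2 + 2^2 + 4^2 = 24
a . b = 1*2 + (-1)*2 + 4*4 = 16
(a.b)^2 = 16^2 = 256
|rej|^2 = 18 - 256/24
= (432 - 256)/24
= 176/24
In lowest terms: 22/3


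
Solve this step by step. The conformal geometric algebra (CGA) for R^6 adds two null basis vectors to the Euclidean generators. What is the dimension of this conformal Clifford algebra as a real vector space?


The conformal model of R^6 uses Cl(7,1): the 6 Euclidean generators plus two extra orthogonal generators e+ (e+^2 = +1) and e- (e-^2 = -1), from which the null vectors e0, einf are built.
Number of generators m = 6 + 2 = 8.
dim Cl(p,q) = 2^m = 2^8 = 256


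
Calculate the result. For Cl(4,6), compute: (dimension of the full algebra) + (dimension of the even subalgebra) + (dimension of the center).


n = 4 + 6 = 10
Total dim = 2^10 = 1024
Even subalgebra dim = 2^9 = 512
n is even, so center dim = 1
Sum = 1024 + 512 + 1 = 1537


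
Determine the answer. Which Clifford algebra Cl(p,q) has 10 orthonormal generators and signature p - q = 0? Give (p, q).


We need p + q = 10 and p - q = 0.
Adding: 2p = 10 + 0 = 10, so p = 5.
Then q = 10 - 5 = 5.
(p, q) = (5, 5)


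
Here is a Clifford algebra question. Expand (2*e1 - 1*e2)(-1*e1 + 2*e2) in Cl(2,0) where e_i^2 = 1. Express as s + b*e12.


Expand: (2*e1 - 1*e2)(-1*e1 + 2*e2)
= 2*(-1)*e1e1 + 2*2*e1e2 + (-1)*(-1)*e2e1 + (-1)*2*e2e2
Using e1^2 = e2^2 = 1, e2e1 = -e1e2:
Scalar part s = 2*(-1) + (-1)*2 = -2 + (-2) = -4
Bivector part b = 2*2 - (-1)*(-1) = 4 - 1 = 3
uv = -4 + 3*e12


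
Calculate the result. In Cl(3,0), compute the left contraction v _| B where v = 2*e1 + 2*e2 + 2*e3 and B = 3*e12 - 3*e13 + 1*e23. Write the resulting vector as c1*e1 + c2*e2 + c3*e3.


Left contraction v _| B = <vB>_1 (grade-1 part of the geometric product vB).
Using e1_|e12 = e2, e2_|e12 = -e1, e1_|e13 = e3, e3_|e13 = -e1, e2_|e23 = e3, e3_|e23 = -e2:
e1 coeff: -v2*b12 - v3*b13 = -(2)*(3) - (2)*(-3) = 0
e2 coeff: v1*b12 - v3*b23 = (2)*(3) - (2)*(1) = 4
e3 coeff: v1*b13 + v2*b23 = (2)*(-3) + (2)*(1) = -4
v _| B = 0*e1 + 4*e2 - 4*e3


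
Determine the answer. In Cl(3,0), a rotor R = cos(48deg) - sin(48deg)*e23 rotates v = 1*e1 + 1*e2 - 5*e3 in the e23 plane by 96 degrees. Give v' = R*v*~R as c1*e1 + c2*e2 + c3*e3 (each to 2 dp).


Rotor R = cos(48deg) - sin(48deg)*e23
Rotation angle theta = 2 * 48 = 96 degrees in the e23 plane (e2 -> e3).
The component perpendicular to the plane (e1) is invariant: v'_1 = v1 = 1.00
cos(96deg) = -0.1045, sin(96deg) = 0.9945
v'_2 = v2*cos(theta) - v3*sin(theta) = 1*(-0.1045) - (-5)*0.9945 = 4.87
v'_3 = v2*sin(theta) + v3*cos(theta) = 1*0.9945 + (-5)*(-0.1045) = 1.52
v' = 1.00*e1 + 4.87*e2 + 1.52*e3


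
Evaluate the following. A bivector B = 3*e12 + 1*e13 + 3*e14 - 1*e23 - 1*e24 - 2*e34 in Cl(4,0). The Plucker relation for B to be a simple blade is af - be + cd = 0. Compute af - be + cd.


Plucker relation: af - be + cd
a*f = 3*(-2) = -6
b*e = 1*(-1) = -1
c*d = 3*(-1) = -3
af - be + cd = -6 - (-1) + (-3)
= -8


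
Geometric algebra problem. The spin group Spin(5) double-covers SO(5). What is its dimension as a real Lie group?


Spin(n) double-covers SO(n); both have Lie algebra so(n) of dimension n(n-1)/2.
n = 5
n(n-1) = 5 * 4 = 20
dim Spin(5) = 20/2 = 10


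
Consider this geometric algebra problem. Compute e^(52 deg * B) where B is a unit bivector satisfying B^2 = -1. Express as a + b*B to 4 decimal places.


For a unit bivector B with B^2 = -1, the exponential series gives
e^(theta*B) = cos(theta) + sin(theta)*B (the GA analogue of Euler's formula).
theta = 52 degrees = 0.907571 rad
cos(52 deg) = 0.6157
sin(52 deg) = 0.7880
exp(theta*B) = 0.6157 + 0.7880*B


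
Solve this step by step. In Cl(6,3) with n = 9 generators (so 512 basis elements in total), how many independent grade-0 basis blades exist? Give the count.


Number of grade-k basis blades in Cl(p,q) with n = p + q is C(n, k).
n = 6 + 3 = 9
C(9, 0) = 9! / (0! * 9!)
= 362880 / (1 * 362880)
= 1


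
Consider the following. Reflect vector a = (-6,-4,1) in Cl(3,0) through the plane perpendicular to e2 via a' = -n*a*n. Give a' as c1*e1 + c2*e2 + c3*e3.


Reflection formula: a' = -n*a*n, with n = e2 (unit vector, n^2 = 1).
For reflection through hyperplane perp to e2:
The component along e2 flips sign, others stay.
a = (-6, -4, 1)
a' = (-6, 4, 1)
a' = -6*e1 + 4*e2 + 1*e3


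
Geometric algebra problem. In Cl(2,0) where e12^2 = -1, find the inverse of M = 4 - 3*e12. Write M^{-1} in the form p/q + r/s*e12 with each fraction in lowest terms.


M = 4 - 3*e12, where e12^2 = -1.
Since M commutes with its reverse ~M = a - b*e12, M * ~M = a^2 - b^2*e12^2 = a^2 + b^2.
So M^{-1} = ~M / (a^2 + b^2) = (a - b*e12)/(a^2 + b^2).
a^2 + b^2 = 16 + 9 = 25
Scalar part = 4/25 = 4/25
Bivector coeff = 3/25 = 3/25
M^{-1} = 4/25 + 3/25*e12


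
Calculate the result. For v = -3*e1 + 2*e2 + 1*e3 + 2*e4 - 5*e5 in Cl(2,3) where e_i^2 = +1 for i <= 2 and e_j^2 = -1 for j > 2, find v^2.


v^2 = sum of c_i^2 * e_i^2
Positive signature terms (e_i^2 = +1): (-3)^2 + 2^2 = 13
Negative signature terms (e_j^2 = -1): 1^2 + 2^2 + (-5)^2 = 30
v^2 = 13 - 30 = -17


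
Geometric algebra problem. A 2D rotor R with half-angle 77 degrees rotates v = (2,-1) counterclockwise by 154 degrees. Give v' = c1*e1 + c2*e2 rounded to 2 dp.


Rotor R = cos(77deg) - sin(77deg)*e12
Rotation angle theta = 2 * 77 = 154 degrees
v' = R*v*~R rotates v by theta.
cos(154deg) = -0.8988, sin(154deg) = 0.4384
v'_1 = 2*cos(154deg) - (-1)*sin(154deg)
= 2*(-0.8988) - (-1)*0.4384
= -1.36
v'_2 = 2*sin(154deg) + (-1)*cos(154deg)
= 2*0.4384 + (-1)*(-0.8988)
= 1.78
v' = -1.36*e1 + 1.78*e2


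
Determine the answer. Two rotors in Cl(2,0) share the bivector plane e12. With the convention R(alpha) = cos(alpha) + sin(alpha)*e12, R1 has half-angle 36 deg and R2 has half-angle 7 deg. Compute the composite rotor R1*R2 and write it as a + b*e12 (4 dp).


Same-plane rotors commute and their half-angles add:
R1*R2 = cos(a1 + a2) + sin(a1 + a2)*e12.
a1 + a2 = 36 + 7 = 43 deg
cos(43 deg) = 0.7314
sin(43 deg) = 0.6820
R1*R2 = 0.7314 + 0.6820*e12


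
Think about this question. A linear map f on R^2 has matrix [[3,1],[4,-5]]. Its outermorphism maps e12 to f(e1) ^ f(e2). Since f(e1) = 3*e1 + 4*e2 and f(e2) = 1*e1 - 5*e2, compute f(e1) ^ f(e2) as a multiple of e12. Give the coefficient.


The outermorphism of a linear map f sends e1^e2 to f(e1)^f(e2).
f(e1) = 3*e1 + 4*e2
f(e2) = 1*e1 - 5*e2
f(e1) ^ f(e2) = (3*e1 + 4*e2) ^ (1*e1 - 5*e2)
= 3*(-5)*e12 + 4*1*e21
= (-15 - 4)*e12
= -19*e12
Coefficient = -19


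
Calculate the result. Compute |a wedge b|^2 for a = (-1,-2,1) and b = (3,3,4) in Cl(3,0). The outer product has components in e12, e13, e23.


a wedge b = (a1*b2 - a2*b1)*e12 + (a1*b3 - a3*b1)*e13 + (a2*b3 - a3*b2)*e23
e12 coeff: (-1)*3 - (-2)*3 = -3 - (-6) = 3
e13 coeff: (-1)*4 - 1*3 = -4 - 3 = -7
e23 coeff: (-2)*4 - 1*3 = -8 - 3 = -11
|a wedge b|^2 = 3^2 + (-7)^2 + (-11)^2
= 9 + 49 + 121
= 179
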